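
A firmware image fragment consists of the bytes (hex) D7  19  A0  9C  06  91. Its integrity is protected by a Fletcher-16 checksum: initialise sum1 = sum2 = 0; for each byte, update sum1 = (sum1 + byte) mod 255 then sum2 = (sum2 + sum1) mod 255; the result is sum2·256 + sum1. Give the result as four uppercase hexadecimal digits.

82C5

Running sums (mod 255):
  after byte 0 (D7): sum1=215, sum2=215
  after byte 1 (19): sum1=240, sum2=200
  after byte 2 (A0): sum1=145, sum2=90
  after byte 3 (9C): sum1=46, sum2=136
  after byte 4 (06): sum1=52, sum2=188
  after byte 5 (91): sum1=197, sum2=130
Checksum = sum2·256 + sum1 = 130·256 + 197 = 33477 = 0x82C5.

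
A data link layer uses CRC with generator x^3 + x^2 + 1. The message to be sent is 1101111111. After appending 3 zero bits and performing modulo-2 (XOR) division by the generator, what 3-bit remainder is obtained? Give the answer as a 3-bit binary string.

100

Append 3 zeros: 1101111111000. Divide by 1101 (XOR where the leading bit is 1):
  pos 0: 1101 XOR 1101 = 0000
  pos 4: 1111 XOR 1101 = 0010
  pos 6: 1011 XOR 1101 = 0110
  pos 7: 1100 XOR 1101 = 0001
Remainder (last 3 bits) = 100. This is the CRC / FCS.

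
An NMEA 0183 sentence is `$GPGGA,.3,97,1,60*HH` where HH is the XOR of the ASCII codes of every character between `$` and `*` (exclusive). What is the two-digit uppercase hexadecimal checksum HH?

XOR the ASCII codes of the payload characters:
  'G' = 0x47 → acc = 0x47
  'P' = 0x50 → acc = 0x17
  'G' = 0x47 → acc = 0x50
  'G' = 0x47 → acc = 0x17
  'A' = 0x41 → acc = 0x56
  ',' = 0x2C → acc = 0x7A
  '.' = 0x2E → acc = 0x54
  '3' = 0x33 → acc = 0x67
  ',' = 0x2C → acc = 0x4B
  '9' = 0x39 → acc = 0x72
  '7' = 0x37 → acc = 0x45
  ',' = 0x2C → acc = 0x69
  '1' = 0x31 → acc = 0x58
  ',' = 0x2C → acc = 0x74
  '6' = 0x36 → acc = 0x42
  '0' = 0x30 → acc = 0x72
Checksum = 0x72.

72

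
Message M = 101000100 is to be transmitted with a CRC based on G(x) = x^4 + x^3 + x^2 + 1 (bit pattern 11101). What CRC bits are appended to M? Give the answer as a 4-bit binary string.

Append 4 zeros: 1010001000000. Divide by 11101 (XOR where the leading bit is 1):
  pos 0: 10100 XOR 11101 = 01001
  pos 1: 10010 XOR 11101 = 01111
  pos 2: 11111 XOR 11101 = 00010
  pos 5: 10000 XOR 11101 = 01101
  pos 6: 11010 XOR 11101 = 00111
  pos 8: 11100 XOR 11101 = 00001
Remainder (last 4 bits) = 0001. This is the CRC / FCS.

0001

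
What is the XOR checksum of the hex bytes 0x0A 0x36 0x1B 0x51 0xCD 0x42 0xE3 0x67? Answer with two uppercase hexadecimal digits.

7D

XOR the bytes together:
  start with 0x0A
  0x0A ⊕ 0x36 = 0x3C
  0x3C ⊕ 0x1B = 0x27
  0x27 ⊕ 0x51 = 0x76
  0x76 ⊕ 0xCD = 0xBB
  0xBB ⊕ 0x42 = 0xF9
  0xF9 ⊕ 0xE3 = 0x1A
  0x1A ⊕ 0x67 = 0x7D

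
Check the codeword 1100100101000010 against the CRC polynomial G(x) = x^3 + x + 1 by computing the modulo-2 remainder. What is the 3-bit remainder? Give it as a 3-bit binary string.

Modulo-2 division of 1100100101000010 by 1011:
  pos 0: 1100 XOR 1011 = 0111
  pos 1: 1111 XOR 1011 = 0100
  pos 2: 1000 XOR 1011 = 0011
  pos 4: 1101 XOR 1011 = 0110
  pos 5: 1100 XOR 1011 = 0111
  pos 6: 1111 XOR 1011 = 0100
  pos 7: 1000 XOR 1011 = 0011
  pos 9: 1100 XOR 1011 = 0111
  pos 10: 1110 XOR 1011 = 0101
  pos 11: 1011 XOR 1011 = 0000
Remainder = 000 (zero — the frame passes the CRC check).

000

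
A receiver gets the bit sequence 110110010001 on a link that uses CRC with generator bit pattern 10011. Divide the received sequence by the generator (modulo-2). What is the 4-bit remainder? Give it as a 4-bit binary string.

0101

Modulo-2 division of 110110010001 by 10011:
  pos 0: 11011 XOR 10011 = 01000
  pos 1: 10000 XOR 10011 = 00011
  pos 4: 11010 XOR 10011 = 01001
  pos 5: 10010 XOR 10011 = 00001
Remainder = 0101 (nonzero — an error is detected).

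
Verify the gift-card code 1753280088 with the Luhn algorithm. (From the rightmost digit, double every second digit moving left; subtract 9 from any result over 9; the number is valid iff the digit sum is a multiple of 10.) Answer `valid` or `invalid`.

valid

From the right, keep odd positions and double even positions (subtract 9 from any doubled value over 9):
  doubled (positions 2,4,...): 7 0 4 1 2 → sum 14
  kept (positions 1,3,...): 8 0 8 3 7 → sum 26
Total = 40.
40 mod 10 = 0, so the number is valid.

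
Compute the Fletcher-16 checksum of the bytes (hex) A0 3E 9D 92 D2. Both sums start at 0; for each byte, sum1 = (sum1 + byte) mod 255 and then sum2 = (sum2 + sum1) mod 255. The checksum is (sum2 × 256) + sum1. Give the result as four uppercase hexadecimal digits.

ECE1

Running sums (mod 255):
  after byte 0 (A0): sum1=160, sum2=160
  after byte 1 (3E): sum1=222, sum2=127
  after byte 2 (9D): sum1=124, sum2=251
  after byte 3 (92): sum1=15, sum2=11
  after byte 4 (D2): sum1=225, sum2=236
Checksum = sum2·256 + sum1 = 236·256 + 225 = 60641 = 0xECE1.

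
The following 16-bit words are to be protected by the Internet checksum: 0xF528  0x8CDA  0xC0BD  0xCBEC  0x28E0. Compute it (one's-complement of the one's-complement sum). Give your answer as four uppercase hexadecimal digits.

One's-complement addition (fold any carry out of bit 15 back into bit 0):
  0xF528 + 0x8CDA = 0x18202 → wrap carry → 0x8203
  0x8203 + 0xC0BD = 0x142C0 → wrap carry → 0x42C1
  0x42C1 + 0xCBEC = 0x10EAD → wrap carry → 0x0EAE
  0x0EAE + 0x28E0 = 0x0378E
One's-complement sum = 0x378E.
Checksum = ~0x378E & 0xFFFF = 0xC871.

C871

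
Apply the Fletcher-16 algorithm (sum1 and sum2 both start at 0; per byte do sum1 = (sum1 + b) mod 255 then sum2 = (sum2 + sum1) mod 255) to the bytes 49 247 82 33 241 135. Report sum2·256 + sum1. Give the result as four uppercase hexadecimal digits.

Running sums (mod 255):
  after byte 0 (49): sum1=49, sum2=49
  after byte 1 (247): sum1=41, sum2=90
  after byte 2 (82): sum1=123, sum2=213
  after byte 3 (33): sum1=156, sum2=114
  after byte 4 (241): sum1=142, sum2=1
  after byte 5 (135): sum1=22, sum2=23
Checksum = sum2·256 + sum1 = 23·256 + 22 = 5910 = 0x1716.

1716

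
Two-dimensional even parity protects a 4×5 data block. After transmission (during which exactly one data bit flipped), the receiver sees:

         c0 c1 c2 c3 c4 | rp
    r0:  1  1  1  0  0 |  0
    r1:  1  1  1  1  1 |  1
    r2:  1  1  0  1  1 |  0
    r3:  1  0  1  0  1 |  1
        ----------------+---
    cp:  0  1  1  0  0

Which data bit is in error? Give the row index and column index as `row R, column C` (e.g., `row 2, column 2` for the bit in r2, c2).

row 0, column 4

Recompute each row's even parity and compare to rp:
  r0: data parity 1, sent rp 0 → mismatch
  r1: data parity 1, sent rp 1 → ok
  r2: data parity 0, sent rp 0 → ok
  r3: data parity 1, sent rp 1 → ok
Recompute each column's even parity and compare to cp:
  c0: data parity 0, sent cp 0 → ok
  c1: data parity 1, sent cp 1 → ok
  c2: data parity 1, sent cp 1 → ok
  c3: data parity 0, sent cp 0 → ok
  c4: data parity 1, sent cp 0 → mismatch
Exactly one row (r0) and one column (c4) fail → the flipped bit is at their intersection.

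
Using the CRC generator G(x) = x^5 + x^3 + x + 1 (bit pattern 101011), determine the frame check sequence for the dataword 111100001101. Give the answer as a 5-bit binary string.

01011

Append 5 zeros: 11110000110100000. Divide by 101011 (XOR where the leading bit is 1):
  pos 0: 111100 XOR 101011 = 010111
  pos 1: 101110 XOR 101011 = 000101
  pos 4: 101011 XOR 101011 = 000000
  pos 11: 100000 XOR 101011 = 001011
Remainder (last 5 bits) = 01011. This is the CRC / FCS.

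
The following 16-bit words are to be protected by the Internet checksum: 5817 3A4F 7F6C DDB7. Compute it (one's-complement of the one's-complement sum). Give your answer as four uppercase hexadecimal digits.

One's-complement addition (fold any carry out of bit 15 back into bit 0):
  0x5817 + 0x3A4F = 0x09266
  0x9266 + 0x7F6C = 0x111D2 → wrap carry → 0x11D3
  0x11D3 + 0xDDB7 = 0x0EF8A
One's-complement sum = 0xEF8A.
Checksum = ~0xEF8A & 0xFFFF = 0x1075.

1075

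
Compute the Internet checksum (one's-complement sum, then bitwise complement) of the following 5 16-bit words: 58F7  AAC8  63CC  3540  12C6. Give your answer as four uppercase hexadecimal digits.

One's-complement addition (fold any carry out of bit 15 back into bit 0):
  0x58F7 + 0xAAC8 = 0x103BF → wrap carry → 0x03C0
  0x03C0 + 0x63CC = 0x0678C
  0x678C + 0x3540 = 0x09CCC
  0x9CCC + 0x12C6 = 0x0AF92
One's-complement sum = 0xAF92.
Checksum = ~0xAF92 & 0xFFFF = 0x506D.

506D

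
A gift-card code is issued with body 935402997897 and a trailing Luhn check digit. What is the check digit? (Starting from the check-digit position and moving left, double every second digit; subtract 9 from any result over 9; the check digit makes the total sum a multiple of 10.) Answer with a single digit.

2

Partial digits right→left: 7 9 8 7 9 9 2 0 4 5 3 9
Double every second digit counting from the check-digit position (so the 1st, 3rd, 5th, ... of the partial from the right).
  doubled (with −9 where >9): 5 7 9 4 8 6 → sum 39
  kept as-is: 9 7 9 0 5 9 → sum 39
Total = 39 + 39 = 78.
Check digit = (10 − (78 mod 10)) mod 10 = 2.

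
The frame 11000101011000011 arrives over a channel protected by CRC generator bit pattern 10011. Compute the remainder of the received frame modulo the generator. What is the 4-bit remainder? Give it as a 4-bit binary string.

0011

Modulo-2 division of 11000101011000011 by 10011:
  pos 0: 11000 XOR 10011 = 01011
  pos 1: 10111 XOR 10011 = 00100
  pos 3: 10001 XOR 10011 = 00010
  pos 6: 10011 XOR 10011 = 00000
Remainder = 0011 (nonzero — an error is detected).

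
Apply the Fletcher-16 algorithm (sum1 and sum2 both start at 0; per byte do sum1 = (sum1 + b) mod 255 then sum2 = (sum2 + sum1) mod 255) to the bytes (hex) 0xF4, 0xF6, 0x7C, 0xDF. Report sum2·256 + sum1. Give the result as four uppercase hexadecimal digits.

9148

Running sums (mod 255):
  after byte 0 (0xF4): sum1=244, sum2=244
  after byte 1 (0xF6): sum1=235, sum2=224
  after byte 2 (0x7C): sum1=104, sum2=73
  after byte 3 (0xDF): sum1=72, sum2=145
Checksum = sum2·256 + sum1 = 145·256 + 72 = 37192 = 0x9148.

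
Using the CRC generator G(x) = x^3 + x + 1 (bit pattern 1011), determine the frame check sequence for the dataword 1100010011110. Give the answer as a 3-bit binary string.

101

Append 3 zeros: 1100010011110000. Divide by 1011 (XOR where the leading bit is 1):
  pos 0: 1100 XOR 1011 = 0111
  pos 1: 1110 XOR 1011 = 0101
  pos 2: 1011 XOR 1011 = 0000
  pos 8: 1111 XOR 1011 = 0100
  pos 9: 1000 XOR 1011 = 0011
  pos 11: 1100 XOR 1011 = 0111
  pos 12: 1110 XOR 1011 = 0101
Remainder (last 3 bits) = 101. This is the CRC / FCS.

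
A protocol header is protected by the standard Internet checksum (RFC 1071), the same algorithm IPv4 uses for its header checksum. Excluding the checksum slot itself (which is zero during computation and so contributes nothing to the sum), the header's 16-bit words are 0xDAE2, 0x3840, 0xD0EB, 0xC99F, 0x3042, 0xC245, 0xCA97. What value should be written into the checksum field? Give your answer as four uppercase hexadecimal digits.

9531

One's-complement addition (fold any carry out of bit 15 back into bit 0):
  0xDAE2 + 0x3840 = 0x11322 → wrap carry → 0x1323
  0x1323 + 0xD0EB = 0x0E40E
  0xE40E + 0xC99F = 0x1ADAD → wrap carry → 0xADAE
  0xADAE + 0x3042 = 0x0DDF0
  0xDDF0 + 0xC245 = 0x1A035 → wrap carry → 0xA036
  0xA036 + 0xCA97 = 0x16ACD → wrap carry → 0x6ACE
One's-complement sum = 0x6ACE.
Checksum = ~0x6ACE & 0xFFFF = 0x9531.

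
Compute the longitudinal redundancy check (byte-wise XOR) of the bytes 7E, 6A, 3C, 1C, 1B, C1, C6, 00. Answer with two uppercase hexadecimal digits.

28

XOR the bytes together:
  start with 0x7E
  0x7E ⊕ 0x6A = 0x14
  0x14 ⊕ 0x3C = 0x28
  0x28 ⊕ 0x1C = 0x34
  0x34 ⊕ 0x1B = 0x2F
  0x2F ⊕ 0xC1 = 0xEE
  0xEE ⊕ 0xC6 = 0x28
  0x28 ⊕ 0x00 = 0x28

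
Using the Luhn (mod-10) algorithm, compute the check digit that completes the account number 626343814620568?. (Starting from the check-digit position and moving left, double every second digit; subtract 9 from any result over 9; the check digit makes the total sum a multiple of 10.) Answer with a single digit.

Partial digits right→left: 8 6 5 0 2 6 4 1 8 3 4 3 6 2 6
Double every second digit counting from the check-digit position (so the 1st, 3rd, 5th, ... of the partial from the right).
  doubled (with −9 where >9): 7 1 4 8 7 8 3 3 → sum 41
  kept as-is: 6 0 6 1 3 3 2 → sum 21
Total = 41 + 21 = 62.
Check digit = (10 − (62 mod 10)) mod 10 = 8.

8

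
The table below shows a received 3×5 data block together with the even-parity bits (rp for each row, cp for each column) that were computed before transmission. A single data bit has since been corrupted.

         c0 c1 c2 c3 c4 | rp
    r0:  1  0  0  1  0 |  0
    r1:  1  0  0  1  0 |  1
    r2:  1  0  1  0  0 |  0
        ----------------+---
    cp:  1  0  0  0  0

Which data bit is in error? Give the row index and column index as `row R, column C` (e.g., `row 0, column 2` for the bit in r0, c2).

row 1, column 2

Recompute each row's even parity and compare to rp:
  r0: data parity 0, sent rp 0 → ok
  r1: data parity 0, sent rp 1 → mismatch
  r2: data parity 0, sent rp 0 → ok
Recompute each column's even parity and compare to cp:
  c0: data parity 1, sent cp 1 → ok
  c1: data parity 0, sent cp 0 → ok
  c2: data parity 1, sent cp 0 → mismatch
  c3: data parity 0, sent cp 0 → ok
  c4: data parity 0, sent cp 0 → ok
Exactly one row (r1) and one column (c2) fail → the flipped bit is at their intersection.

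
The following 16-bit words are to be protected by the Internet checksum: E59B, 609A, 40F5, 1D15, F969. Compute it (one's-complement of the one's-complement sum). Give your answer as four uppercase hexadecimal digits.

6255

One's-complement addition (fold any carry out of bit 15 back into bit 0):
  0xE59B + 0x609A = 0x14635 → wrap carry → 0x4636
  0x4636 + 0x40F5 = 0x0872B
  0x872B + 0x1D15 = 0x0A440
  0xA440 + 0xF969 = 0x19DA9 → wrap carry → 0x9DAA
One's-complement sum = 0x9DAA.
Checksum = ~0x9DAA & 0xFFFF = 0x6255.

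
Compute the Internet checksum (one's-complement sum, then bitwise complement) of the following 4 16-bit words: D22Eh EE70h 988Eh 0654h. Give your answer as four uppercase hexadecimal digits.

One's-complement addition (fold any carry out of bit 15 back into bit 0):
  0xD22E + 0xEE70 = 0x1C09E → wrap carry → 0xC09F
  0xC09F + 0x988E = 0x1592D → wrap carry → 0x592E
  0x592E + 0x0654 = 0x05F82
One's-complement sum = 0x5F82.
Checksum = ~0x5F82 & 0xFFFF = 0xA07D.

A07D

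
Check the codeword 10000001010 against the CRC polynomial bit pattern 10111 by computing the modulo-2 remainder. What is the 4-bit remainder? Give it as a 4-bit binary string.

Modulo-2 division of 10000001010 by 10111:
  pos 0: 10000 XOR 10111 = 00111
  pos 2: 11100 XOR 10111 = 01011
  pos 3: 10111 XOR 10111 = 00000
Remainder = 0010 (nonzero — an error is detected).

0010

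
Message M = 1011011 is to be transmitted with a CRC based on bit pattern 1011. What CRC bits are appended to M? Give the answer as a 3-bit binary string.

101

Append 3 zeros: 1011011000. Divide by 1011 (XOR where the leading bit is 1):
  pos 0: 1011 XOR 1011 = 0000
  pos 5: 1100 XOR 1011 = 0111
  pos 6: 1110 XOR 1011 = 0101
Remainder (last 3 bits) = 101. This is the CRC / FCS.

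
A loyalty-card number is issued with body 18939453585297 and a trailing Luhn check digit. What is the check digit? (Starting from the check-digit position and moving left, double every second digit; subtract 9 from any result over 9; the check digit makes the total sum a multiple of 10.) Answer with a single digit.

4

Partial digits right→left: 7 9 2 5 8 5 3 5 4 9 3 9 8 1
Double every second digit counting from the check-digit position (so the 1st, 3rd, 5th, ... of the partial from the right).
  doubled (with −9 where >9): 5 4 7 6 8 6 7 → sum 43
  kept as-is: 9 5 5 5 9 9 1 → sum 43
Total = 43 + 43 = 86.
Check digit = (10 − (86 mod 10)) mod 10 = 4.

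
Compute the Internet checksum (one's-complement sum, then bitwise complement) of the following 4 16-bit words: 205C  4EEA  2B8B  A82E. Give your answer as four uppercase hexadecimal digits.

One's-complement addition (fold any carry out of bit 15 back into bit 0):
  0x205C + 0x4EEA = 0x06F46
  0x6F46 + 0x2B8B = 0x09AD1
  0x9AD1 + 0xA82E = 0x142FF → wrap carry → 0x4300
One's-complement sum = 0x4300.
Checksum = ~0x4300 & 0xFFFF = 0xBCFF.

BCFF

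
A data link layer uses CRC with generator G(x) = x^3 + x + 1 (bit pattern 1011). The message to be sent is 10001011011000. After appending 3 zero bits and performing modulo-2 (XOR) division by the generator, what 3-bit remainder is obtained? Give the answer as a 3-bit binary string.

000

Append 3 zeros: 10001011011000000. Divide by 1011 (XOR where the leading bit is 1):
  pos 0: 1000 XOR 1011 = 0011
  pos 2: 1110 XOR 1011 = 0101
  pos 3: 1011 XOR 1011 = 0000
  pos 7: 1011 XOR 1011 = 0000
Remainder (last 3 bits) = 000. This is the CRC / FCS.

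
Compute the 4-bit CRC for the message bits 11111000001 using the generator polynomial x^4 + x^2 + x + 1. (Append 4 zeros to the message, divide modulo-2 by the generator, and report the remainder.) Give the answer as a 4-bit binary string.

Append 4 zeros: 111110000010000. Divide by 10111 (XOR where the leading bit is 1):
  pos 0: 11111 XOR 10111 = 01000
  pos 1: 10000 XOR 10111 = 00111
  pos 3: 11100 XOR 10111 = 01011
  pos 4: 10110 XOR 10111 = 00001
  pos 8: 10100 XOR 10111 = 00011
Remainder (last 4 bits) = 1100. This is the CRC / FCS.

1100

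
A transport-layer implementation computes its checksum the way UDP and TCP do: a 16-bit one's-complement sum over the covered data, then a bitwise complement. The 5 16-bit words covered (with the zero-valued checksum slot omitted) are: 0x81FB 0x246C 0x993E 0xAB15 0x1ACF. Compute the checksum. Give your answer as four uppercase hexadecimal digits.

FA74

One's-complement addition (fold any carry out of bit 15 back into bit 0):
  0x81FB + 0x246C = 0x0A667
  0xA667 + 0x993E = 0x13FA5 → wrap carry → 0x3FA6
  0x3FA6 + 0xAB15 = 0x0EABB
  0xEABB + 0x1ACF = 0x1058A → wrap carry → 0x058B
One's-complement sum = 0x058B.
Checksum = ~0x058B & 0xFFFF = 0xFA74.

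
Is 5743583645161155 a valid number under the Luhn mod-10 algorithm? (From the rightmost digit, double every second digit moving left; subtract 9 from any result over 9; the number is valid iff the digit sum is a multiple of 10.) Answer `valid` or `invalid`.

valid

From the right, keep odd positions and double even positions (subtract 9 from any doubled value over 9):
  doubled (positions 2,4,...): 1 2 2 8 6 1 8 1 → sum 29
  kept (positions 1,3,...): 5 1 6 5 6 8 3 7 → sum 41
Total = 70.
70 mod 10 = 0, so the number is valid.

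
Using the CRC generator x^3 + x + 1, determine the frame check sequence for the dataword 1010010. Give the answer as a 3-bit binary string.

Append 3 zeros: 1010010000. Divide by 1011 (XOR where the leading bit is 1):
  pos 0: 1010 XOR 1011 = 0001
  pos 3: 1010 XOR 1011 = 0001
  pos 6: 1000 XOR 1011 = 0011
Remainder (last 3 bits) = 011. This is the CRC / FCS.

011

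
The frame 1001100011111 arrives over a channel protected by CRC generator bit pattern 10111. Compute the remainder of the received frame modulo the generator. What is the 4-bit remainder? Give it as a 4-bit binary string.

Modulo-2 division of 1001100011111 by 10111:
  pos 0: 10011 XOR 10111 = 00100
  pos 2: 10000 XOR 10111 = 00111
  pos 4: 11101 XOR 10111 = 01010
  pos 5: 10101 XOR 10111 = 00010
  pos 8: 10111 XOR 10111 = 00000
Remainder = 0000 (zero — the frame passes the CRC check).

0000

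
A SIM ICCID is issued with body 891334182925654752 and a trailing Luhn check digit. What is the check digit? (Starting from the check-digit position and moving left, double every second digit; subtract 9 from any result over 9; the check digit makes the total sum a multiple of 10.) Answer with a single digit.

Partial digits right→left: 2 5 7 4 5 6 5 2 9 2 8 1 4 3 3 1 9 8
Double every second digit counting from the check-digit position (so the 1st, 3rd, 5th, ... of the partial from the right).
  doubled (with −9 where >9): 4 5 1 1 9 7 8 6 9 → sum 50
  kept as-is: 5 4 6 2 2 1 3 1 8 → sum 32
Total = 50 + 32 = 82.
Check digit = (10 − (82 mod 10)) mod 10 = 8.

8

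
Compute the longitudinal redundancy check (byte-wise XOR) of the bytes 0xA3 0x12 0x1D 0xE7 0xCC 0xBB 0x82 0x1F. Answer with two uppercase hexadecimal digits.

XOR the bytes together:
  start with 0xA3
  0xA3 ⊕ 0x12 = 0xB1
  0xB1 ⊕ 0x1D = 0xAC
  0xAC ⊕ 0xE7 = 0x4B
  0x4B ⊕ 0xCC = 0x87
  0x87 ⊕ 0xBB = 0x3C
  0x3C ⊕ 0x82 = 0xBE
  0xBE ⊕ 0x1F = 0xA1

A1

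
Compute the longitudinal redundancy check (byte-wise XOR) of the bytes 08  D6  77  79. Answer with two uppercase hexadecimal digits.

XOR the bytes together:
  start with 0x08
  0x08 ⊕ 0xD6 = 0xDE
  0xDE ⊕ 0x77 = 0xA9
  0xA9 ⊕ 0x79 = 0xD0

D0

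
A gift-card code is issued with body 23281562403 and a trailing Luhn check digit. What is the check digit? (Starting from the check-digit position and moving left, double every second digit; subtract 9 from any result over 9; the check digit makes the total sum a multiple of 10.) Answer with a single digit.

Partial digits right→left: 3 0 4 2 6 5 1 8 2 3 2
Double every second digit counting from the check-digit position (so the 1st, 3rd, 5th, ... of the partial from the right).
  doubled (with −9 where >9): 6 8 3 2 4 4 → sum 27
  kept as-is: 0 2 5 8 3 → sum 18
Total = 27 + 18 = 45.
Check digit = (10 − (45 mod 10)) mod 10 = 5.

5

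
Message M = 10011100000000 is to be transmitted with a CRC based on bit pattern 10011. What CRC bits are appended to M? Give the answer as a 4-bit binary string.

Append 4 zeros: 100111000000000000. Divide by 10011 (XOR where the leading bit is 1):
  pos 0: 10011 XOR 10011 = 00000
  pos 5: 10000 XOR 10011 = 00011
  pos 8: 11000 XOR 10011 = 01011
  pos 9: 10110 XOR 10011 = 00101
  pos 11: 10100 XOR 10011 = 00111
  pos 13: 11100 XOR 10011 = 01111
Remainder (last 4 bits) = 1111. This is the CRC / FCS.

1111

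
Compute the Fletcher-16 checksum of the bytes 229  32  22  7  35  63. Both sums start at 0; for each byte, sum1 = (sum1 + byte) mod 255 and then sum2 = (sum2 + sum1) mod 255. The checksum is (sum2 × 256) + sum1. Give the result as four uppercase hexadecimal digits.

Running sums (mod 255):
  after byte 0 (229): sum1=229, sum2=229
  after byte 1 (32): sum1=6, sum2=235
  after byte 2 (22): sum1=28, sum2=8
  after byte 3 (7): sum1=35, sum2=43
  after byte 4 (35): sum1=70, sum2=113
  after byte 5 (63): sum1=133, sum2=246
Checksum = sum2·256 + sum1 = 246·256 + 133 = 63109 = 0xF685.

F685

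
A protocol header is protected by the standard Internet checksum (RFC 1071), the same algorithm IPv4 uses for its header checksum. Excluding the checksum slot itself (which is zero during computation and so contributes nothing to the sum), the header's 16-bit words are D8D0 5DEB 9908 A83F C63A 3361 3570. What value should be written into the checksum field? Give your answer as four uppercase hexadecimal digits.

One's-complement addition (fold any carry out of bit 15 back into bit 0):
  0xD8D0 + 0x5DEB = 0x136BB → wrap carry → 0x36BC
  0x36BC + 0x9908 = 0x0CFC4
  0xCFC4 + 0xA83F = 0x17803 → wrap carry → 0x7804
  0x7804 + 0xC63A = 0x13E3E → wrap carry → 0x3E3F
  0x3E3F + 0x3361 = 0x071A0
  0x71A0 + 0x3570 = 0x0A710
One's-complement sum = 0xA710.
Checksum = ~0xA710 & 0xFFFF = 0x58EF.

58EF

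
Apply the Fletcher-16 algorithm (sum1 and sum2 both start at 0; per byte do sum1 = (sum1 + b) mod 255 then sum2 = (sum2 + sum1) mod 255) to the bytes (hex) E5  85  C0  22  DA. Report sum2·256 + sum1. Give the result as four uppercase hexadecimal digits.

F429

Running sums (mod 255):
  after byte 0 (E5): sum1=229, sum2=229
  after byte 1 (85): sum1=107, sum2=81
  after byte 2 (C0): sum1=44, sum2=125
  after byte 3 (22): sum1=78, sum2=203
  after byte 4 (DA): sum1=41, sum2=244
Checksum = sum2·256 + sum1 = 244·256 + 41 = 62505 = 0xF429.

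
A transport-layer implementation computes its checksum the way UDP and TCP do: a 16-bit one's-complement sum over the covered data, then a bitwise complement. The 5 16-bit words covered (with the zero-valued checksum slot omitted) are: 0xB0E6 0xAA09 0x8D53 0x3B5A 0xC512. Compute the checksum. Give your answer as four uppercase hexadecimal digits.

174F

One's-complement addition (fold any carry out of bit 15 back into bit 0):
  0xB0E6 + 0xAA09 = 0x15AEF → wrap carry → 0x5AF0
  0x5AF0 + 0x8D53 = 0x0E843
  0xE843 + 0x3B5A = 0x1239D → wrap carry → 0x239E
  0x239E + 0xC512 = 0x0E8B0
One's-complement sum = 0xE8B0.
Checksum = ~0xE8B0 & 0xFFFF = 0x174F.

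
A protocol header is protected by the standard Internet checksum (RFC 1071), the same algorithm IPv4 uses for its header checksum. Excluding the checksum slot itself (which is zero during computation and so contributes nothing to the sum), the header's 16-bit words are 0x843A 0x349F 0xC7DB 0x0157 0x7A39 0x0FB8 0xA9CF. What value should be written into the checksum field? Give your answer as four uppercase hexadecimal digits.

4A32

One's-complement addition (fold any carry out of bit 15 back into bit 0):
  0x843A + 0x349F = 0x0B8D9
  0xB8D9 + 0xC7DB = 0x180B4 → wrap carry → 0x80B5
  0x80B5 + 0x0157 = 0x0820C
  0x820C + 0x7A39 = 0x0FC45
  0xFC45 + 0x0FB8 = 0x10BFD → wrap carry → 0x0BFE
  0x0BFE + 0xA9CF = 0x0B5CD
One's-complement sum = 0xB5CD.
Checksum = ~0xB5CD & 0xFFFF = 0x4A32.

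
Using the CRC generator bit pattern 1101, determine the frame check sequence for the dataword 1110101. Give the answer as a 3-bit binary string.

001

Append 3 zeros: 1110101000. Divide by 1101 (XOR where the leading bit is 1):
  pos 0: 1110 XOR 1101 = 0011
  pos 2: 1110 XOR 1101 = 0011
  pos 4: 1110 XOR 1101 = 0011
  pos 6: 1100 XOR 1101 = 0001
Remainder (last 3 bits) = 001. This is the CRC / FCS.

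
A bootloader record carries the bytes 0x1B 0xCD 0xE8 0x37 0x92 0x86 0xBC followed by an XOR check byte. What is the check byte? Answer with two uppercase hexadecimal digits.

XOR the bytes together:
  start with 0x1B
  0x1B ⊕ 0xCD = 0xD6
  0xD6 ⊕ 0xE8 = 0x3E
  0x3E ⊕ 0x37 = 0x09
  0x09 ⊕ 0x92 = 0x9B
  0x9B ⊕ 0x86 = 0x1D
  0x1D ⊕ 0xBC = 0xA1

A1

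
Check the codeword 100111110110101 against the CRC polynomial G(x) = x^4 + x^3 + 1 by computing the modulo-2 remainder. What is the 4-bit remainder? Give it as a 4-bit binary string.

Modulo-2 division of 100111110110101 by 11001:
  pos 0: 10011 XOR 11001 = 01010
  pos 1: 10101 XOR 11001 = 01100
  pos 2: 11001 XOR 11001 = 00000
  pos 7: 10110 XOR 11001 = 01111
  pos 8: 11111 XOR 11001 = 00110
  pos 10: 11001 XOR 11001 = 00000
Remainder = 0000 (zero — the frame passes the CRC check).

0000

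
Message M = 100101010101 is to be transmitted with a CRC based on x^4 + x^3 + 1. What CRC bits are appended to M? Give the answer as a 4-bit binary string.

0000

Append 4 zeros: 1001010101010000. Divide by 11001 (XOR where the leading bit is 1):
  pos 0: 10010 XOR 11001 = 01011
  pos 1: 10111 XOR 11001 = 01110
  pos 2: 11100 XOR 11001 = 00101
  pos 4: 10110 XOR 11001 = 01111
  pos 5: 11111 XOR 11001 = 00110
  pos 7: 11001 XOR 11001 = 00000
Remainder (last 4 bits) = 0000. This is the CRC / FCS.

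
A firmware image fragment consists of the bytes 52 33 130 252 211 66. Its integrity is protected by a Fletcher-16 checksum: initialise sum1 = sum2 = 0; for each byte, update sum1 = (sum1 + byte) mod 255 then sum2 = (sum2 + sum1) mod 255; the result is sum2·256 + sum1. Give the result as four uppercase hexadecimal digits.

C9EA

Running sums (mod 255):
  after byte 0 (52): sum1=52, sum2=52
  after byte 1 (33): sum1=85, sum2=137
  after byte 2 (130): sum1=215, sum2=97
  after byte 3 (252): sum1=212, sum2=54
  after byte 4 (211): sum1=168, sum2=222
  after byte 5 (66): sum1=234, sum2=201
Checksum = sum2·256 + sum1 = 201·256 + 234 = 51690 = 0xC9EA.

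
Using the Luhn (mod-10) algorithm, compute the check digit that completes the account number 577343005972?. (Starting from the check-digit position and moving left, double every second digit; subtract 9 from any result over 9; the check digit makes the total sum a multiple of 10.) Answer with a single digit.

2

Partial digits right→left: 2 7 9 5 0 0 3 4 3 7 7 5
Double every second digit counting from the check-digit position (so the 1st, 3rd, 5th, ... of the partial from the right).
  doubled (with −9 where >9): 4 9 0 6 6 5 → sum 30
  kept as-is: 7 5 0 4 7 5 → sum 28
Total = 30 + 28 = 58.
Check digit = (10 − (58 mod 10)) mod 10 = 2.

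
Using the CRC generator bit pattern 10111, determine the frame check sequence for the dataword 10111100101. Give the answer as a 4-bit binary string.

Append 4 zeros: 101111001010000. Divide by 10111 (XOR where the leading bit is 1):
  pos 0: 10111 XOR 10111 = 00000
  pos 5: 10010 XOR 10111 = 00101
  pos 7: 10110 XOR 10111 = 00001
Remainder (last 4 bits) = 1000. This is the CRC / FCS.

1000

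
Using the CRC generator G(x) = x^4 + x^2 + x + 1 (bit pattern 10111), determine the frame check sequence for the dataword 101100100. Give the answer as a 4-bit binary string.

Append 4 zeros: 1011001000000. Divide by 10111 (XOR where the leading bit is 1):
  pos 0: 10110 XOR 10111 = 00001
  pos 4: 10100 XOR 10111 = 00011
  pos 7: 11000 XOR 10111 = 01111
  pos 8: 11110 XOR 10111 = 01001
Remainder (last 4 bits) = 1001. This is the CRC / FCS.

1001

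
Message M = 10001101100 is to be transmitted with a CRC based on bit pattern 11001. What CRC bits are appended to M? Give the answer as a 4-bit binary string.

Append 4 zeros: 100011011000000. Divide by 11001 (XOR where the leading bit is 1):
  pos 0: 10001 XOR 11001 = 01000
  pos 1: 10001 XOR 11001 = 01000
  pos 2: 10000 XOR 11001 = 01001
  pos 3: 10011 XOR 11001 = 01010
  pos 4: 10101 XOR 11001 = 01100
  pos 5: 11000 XOR 11001 = 00001
  pos 9: 10000 XOR 11001 = 01001
  pos 10: 10010 XOR 11001 = 01011
Remainder (last 4 bits) = 1011. This is the CRC / FCS.

1011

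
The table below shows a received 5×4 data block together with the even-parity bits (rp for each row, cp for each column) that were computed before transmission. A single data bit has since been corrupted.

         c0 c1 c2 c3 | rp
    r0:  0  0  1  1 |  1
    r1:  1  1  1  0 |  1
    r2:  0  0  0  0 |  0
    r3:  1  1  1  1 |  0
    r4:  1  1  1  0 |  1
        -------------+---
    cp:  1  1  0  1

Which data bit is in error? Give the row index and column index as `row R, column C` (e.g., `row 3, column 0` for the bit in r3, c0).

Recompute each row's even parity and compare to rp:
  r0: data parity 0, sent rp 1 → mismatch
  r1: data parity 1, sent rp 1 → ok
  r2: data parity 0, sent rp 0 → ok
  r3: data parity 0, sent rp 0 → ok
  r4: data parity 1, sent rp 1 → ok
Recompute each column's even parity and compare to cp:
  c0: data parity 1, sent cp 1 → ok
  c1: data parity 1, sent cp 1 → ok
  c2: data parity 0, sent cp 0 → ok
  c3: data parity 0, sent cp 1 → mismatch
Exactly one row (r0) and one column (c3) fail → the flipped bit is at their intersection.

row 0, column 3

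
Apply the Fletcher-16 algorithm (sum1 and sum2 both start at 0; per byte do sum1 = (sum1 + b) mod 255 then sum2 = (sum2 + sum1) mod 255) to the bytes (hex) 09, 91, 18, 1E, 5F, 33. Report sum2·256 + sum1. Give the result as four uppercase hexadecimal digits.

BA63

Running sums (mod 255):
  after byte 0 (09): sum1=9, sum2=9
  after byte 1 (91): sum1=154, sum2=163
  after byte 2 (18): sum1=178, sum2=86
  after byte 3 (1E): sum1=208, sum2=39
  after byte 4 (5F): sum1=48, sum2=87
  after byte 5 (33): sum1=99, sum2=186
Checksum = sum2·256 + sum1 = 186·256 + 99 = 47715 = 0xBA63.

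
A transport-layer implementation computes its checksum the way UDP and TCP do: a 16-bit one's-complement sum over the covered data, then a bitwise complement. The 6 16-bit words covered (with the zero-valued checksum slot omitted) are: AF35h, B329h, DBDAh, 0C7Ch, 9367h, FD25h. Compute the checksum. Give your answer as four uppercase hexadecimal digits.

One's-complement addition (fold any carry out of bit 15 back into bit 0):
  0xAF35 + 0xB329 = 0x1625E → wrap carry → 0x625F
  0x625F + 0xDBDA = 0x13E39 → wrap carry → 0x3E3A
  0x3E3A + 0x0C7C = 0x04AB6
  0x4AB6 + 0x9367 = 0x0DE1D
  0xDE1D + 0xFD25 = 0x1DB42 → wrap carry → 0xDB43
One's-complement sum = 0xDB43.
Checksum = ~0xDB43 & 0xFFFF = 0x24BC.

24BC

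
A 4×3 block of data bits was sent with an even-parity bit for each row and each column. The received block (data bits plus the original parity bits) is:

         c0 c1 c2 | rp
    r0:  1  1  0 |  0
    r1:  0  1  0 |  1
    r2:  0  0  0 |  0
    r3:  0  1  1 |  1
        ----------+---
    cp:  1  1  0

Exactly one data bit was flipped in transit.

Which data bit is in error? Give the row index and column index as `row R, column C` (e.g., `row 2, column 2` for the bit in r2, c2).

row 3, column 2

Recompute each row's even parity and compare to rp:
  r0: data parity 0, sent rp 0 → ok
  r1: data parity 1, sent rp 1 → ok
  r2: data parity 0, sent rp 0 → ok
  r3: data parity 0, sent rp 1 → mismatch
Recompute each column's even parity and compare to cp:
  c0: data parity 1, sent cp 1 → ok
  c1: data parity 1, sent cp 1 → ok
  c2: data parity 1, sent cp 0 → mismatch
Exactly one row (r3) and one column (c2) fail → the flipped bit is at their intersection.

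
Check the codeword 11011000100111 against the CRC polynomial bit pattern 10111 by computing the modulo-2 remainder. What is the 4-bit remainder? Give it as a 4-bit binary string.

0000

Modulo-2 division of 11011000100111 by 10111:
  pos 0: 11011 XOR 10111 = 01100
  pos 1: 11000 XOR 10111 = 01111
  pos 2: 11110 XOR 10111 = 01001
  pos 3: 10010 XOR 10111 = 00101
  pos 5: 10110 XOR 10111 = 00001
  pos 9: 10111 XOR 10111 = 00000
Remainder = 0000 (zero — the frame passes the CRC check).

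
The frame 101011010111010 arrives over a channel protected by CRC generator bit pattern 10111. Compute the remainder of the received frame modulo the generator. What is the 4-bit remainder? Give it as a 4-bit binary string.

0001

Modulo-2 division of 101011010111010 by 10111:
  pos 0: 10101 XOR 10111 = 00010
  pos 3: 10101 XOR 10111 = 00010
  pos 6: 10011 XOR 10111 = 00100
  pos 8: 10010 XOR 10111 = 00101
  pos 10: 10110 XOR 10111 = 00001
Remainder = 0001 (nonzero — an error is detected).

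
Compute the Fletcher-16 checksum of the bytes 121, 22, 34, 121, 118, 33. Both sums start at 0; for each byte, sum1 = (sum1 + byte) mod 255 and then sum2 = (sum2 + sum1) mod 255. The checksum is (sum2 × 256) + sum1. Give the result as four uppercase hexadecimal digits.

Running sums (mod 255):
  after byte 0 (121): sum1=121, sum2=121
  after byte 1 (22): sum1=143, sum2=9
  after byte 2 (34): sum1=177, sum2=186
  after byte 3 (121): sum1=43, sum2=229
  after byte 4 (118): sum1=161, sum2=135
  after byte 5 (33): sum1=194, sum2=74
Checksum = sum2·256 + sum1 = 74·256 + 194 = 19138 = 0x4AC2.

4AC2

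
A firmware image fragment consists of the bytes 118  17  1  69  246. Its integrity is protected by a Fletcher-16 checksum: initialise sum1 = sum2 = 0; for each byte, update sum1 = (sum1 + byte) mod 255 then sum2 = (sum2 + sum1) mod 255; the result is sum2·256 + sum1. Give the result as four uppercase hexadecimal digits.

19C4

Running sums (mod 255):
  after byte 0 (118): sum1=118, sum2=118
  after byte 1 (17): sum1=135, sum2=253
  after byte 2 (1): sum1=136, sum2=134
  after byte 3 (69): sum1=205, sum2=84
  after byte 4 (246): sum1=196, sum2=25
Checksum = sum2·256 + sum1 = 25·256 + 196 = 6596 = 0x19C4.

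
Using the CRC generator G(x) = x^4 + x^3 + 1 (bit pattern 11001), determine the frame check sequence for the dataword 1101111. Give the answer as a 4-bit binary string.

0101

Append 4 zeros: 11011110000. Divide by 11001 (XOR where the leading bit is 1):
  pos 0: 11011 XOR 11001 = 00010
  pos 3: 10110 XOR 11001 = 01111
  pos 4: 11110 XOR 11001 = 00111
  pos 6: 11100 XOR 11001 = 00101
Remainder (last 4 bits) = 0101. This is the CRC / FCS.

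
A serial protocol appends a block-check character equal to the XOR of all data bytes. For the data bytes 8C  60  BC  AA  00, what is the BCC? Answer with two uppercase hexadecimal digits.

FA

XOR the bytes together:
  start with 0x8C
  0x8C ⊕ 0x60 = 0xEC
  0xEC ⊕ 0xBC = 0x50
  0x50 ⊕ 0xAA = 0xFA
  0xFA ⊕ 0x00 = 0xFA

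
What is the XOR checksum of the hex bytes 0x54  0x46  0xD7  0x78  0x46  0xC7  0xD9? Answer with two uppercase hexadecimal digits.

E5

XOR the bytes together:
  start with 0x54
  0x54 ⊕ 0x46 = 0x12
  0x12 ⊕ 0xD7 = 0xC5
  0xC5 ⊕ 0x78 = 0xBD
  0xBD ⊕ 0x46 = 0xFB
  0xFB ⊕ 0xC7 = 0x3C
  0x3C ⊕ 0xD9 = 0xE5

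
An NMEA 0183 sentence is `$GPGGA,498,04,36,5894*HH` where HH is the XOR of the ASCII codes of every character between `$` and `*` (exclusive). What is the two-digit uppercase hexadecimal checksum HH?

XOR the ASCII codes of the payload characters:
  'G' = 0x47 → acc = 0x47
  'P' = 0x50 → acc = 0x17
  'G' = 0x47 → acc = 0x50
  'G' = 0x47 → acc = 0x17
  'A' = 0x41 → acc = 0x56
  ',' = 0x2C → acc = 0x7A
  '4' = 0x34 → acc = 0x4E
  '9' = 0x39 → acc = 0x77
  '8' = 0x38 → acc = 0x4F
  ',' = 0x2C → acc = 0x63
  '0' = 0x30 → acc = 0x53
  '4' = 0x34 → acc = 0x67
  ',' = 0x2C → acc = 0x4B
  '3' = 0x33 → acc = 0x78
  '6' = 0x36 → acc = 0x4E
  ',' = 0x2C → acc = 0x62
  '5' = 0x35 → acc = 0x57
  '8' = 0x38 → acc = 0x6F
  '9' = 0x39 → acc = 0x56
  '4' = 0x34 → acc = 0x62
Checksum = 0x62.

62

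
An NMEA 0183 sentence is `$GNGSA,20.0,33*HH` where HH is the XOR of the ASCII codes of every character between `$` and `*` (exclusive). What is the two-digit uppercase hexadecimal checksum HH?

XOR the ASCII codes of the payload characters:
  'G' = 0x47 → acc = 0x47
  'N' = 0x4E → acc = 0x09
  'G' = 0x47 → acc = 0x4E
  'S' = 0x53 → acc = 0x1D
  'A' = 0x41 → acc = 0x5C
  ',' = 0x2C → acc = 0x70
  '2' = 0x32 → acc = 0x42
  '0' = 0x30 → acc = 0x72
  '.' = 0x2E → acc = 0x5C
  '0' = 0x30 → acc = 0x6C
  ',' = 0x2C → acc = 0x40
  '3' = 0x33 → acc = 0x73
  '3' = 0x33 → acc = 0x40
Checksum = 0x40.

40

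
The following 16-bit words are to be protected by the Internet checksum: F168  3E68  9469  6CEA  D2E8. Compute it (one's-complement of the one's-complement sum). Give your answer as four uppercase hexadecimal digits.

One's-complement addition (fold any carry out of bit 15 back into bit 0):
  0xF168 + 0x3E68 = 0x12FD0 → wrap carry → 0x2FD1
  0x2FD1 + 0x9469 = 0x0C43A
  0xC43A + 0x6CEA = 0x13124 → wrap carry → 0x3125
  0x3125 + 0xD2E8 = 0x1040D → wrap carry → 0x040E
One's-complement sum = 0x040E.
Checksum = ~0x040E & 0xFFFF = 0xFBF1.

FBF1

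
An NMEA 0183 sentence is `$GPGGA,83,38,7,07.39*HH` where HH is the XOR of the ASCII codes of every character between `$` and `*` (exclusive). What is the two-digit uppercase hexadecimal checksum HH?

42

XOR the ASCII codes of the payload characters:
  'G' = 0x47 → acc = 0x47
  'P' = 0x50 → acc = 0x17
  'G' = 0x47 → acc = 0x50
  'G' = 0x47 → acc = 0x17
  'A' = 0x41 → acc = 0x56
  ',' = 0x2C → acc = 0x7A
  '8' = 0x38 → acc = 0x42
  '3' = 0x33 → acc = 0x71
  ',' = 0x2C → acc = 0x5D
  '3' = 0x33 → acc = 0x6E
  '8' = 0x38 → acc = 0x56
  ',' = 0x2C → acc = 0x7A
  '7' = 0x37 → acc = 0x4D
  ',' = 0x2C → acc = 0x61
  '0' = 0x30 → acc = 0x51
  '7' = 0x37 → acc = 0x66
  '.' = 0x2E → acc = 0x48
  '3' = 0x33 → acc = 0x7B
  '9' = 0x39 → acc = 0x42
Checksum = 0x42.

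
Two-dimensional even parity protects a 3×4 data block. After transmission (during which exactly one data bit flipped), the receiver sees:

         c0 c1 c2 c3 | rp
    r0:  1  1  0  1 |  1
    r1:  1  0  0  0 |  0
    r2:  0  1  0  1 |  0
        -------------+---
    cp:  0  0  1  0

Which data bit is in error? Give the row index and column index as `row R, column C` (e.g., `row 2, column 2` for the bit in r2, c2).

row 1, column 2

Recompute each row's even parity and compare to rp:
  r0: data parity 1, sent rp 1 → ok
  r1: data parity 1, sent rp 0 → mismatch
  r2: data parity 0, sent rp 0 → ok
Recompute each column's even parity and compare to cp:
  c0: data parity 0, sent cp 0 → ok
  c1: data parity 0, sent cp 0 → ok
  c2: data parity 0, sent cp 1 → mismatch
  c3: data parity 0, sent cp 0 → ok
Exactly one row (r1) and one column (c2) fail → the flipped bit is at their intersection.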